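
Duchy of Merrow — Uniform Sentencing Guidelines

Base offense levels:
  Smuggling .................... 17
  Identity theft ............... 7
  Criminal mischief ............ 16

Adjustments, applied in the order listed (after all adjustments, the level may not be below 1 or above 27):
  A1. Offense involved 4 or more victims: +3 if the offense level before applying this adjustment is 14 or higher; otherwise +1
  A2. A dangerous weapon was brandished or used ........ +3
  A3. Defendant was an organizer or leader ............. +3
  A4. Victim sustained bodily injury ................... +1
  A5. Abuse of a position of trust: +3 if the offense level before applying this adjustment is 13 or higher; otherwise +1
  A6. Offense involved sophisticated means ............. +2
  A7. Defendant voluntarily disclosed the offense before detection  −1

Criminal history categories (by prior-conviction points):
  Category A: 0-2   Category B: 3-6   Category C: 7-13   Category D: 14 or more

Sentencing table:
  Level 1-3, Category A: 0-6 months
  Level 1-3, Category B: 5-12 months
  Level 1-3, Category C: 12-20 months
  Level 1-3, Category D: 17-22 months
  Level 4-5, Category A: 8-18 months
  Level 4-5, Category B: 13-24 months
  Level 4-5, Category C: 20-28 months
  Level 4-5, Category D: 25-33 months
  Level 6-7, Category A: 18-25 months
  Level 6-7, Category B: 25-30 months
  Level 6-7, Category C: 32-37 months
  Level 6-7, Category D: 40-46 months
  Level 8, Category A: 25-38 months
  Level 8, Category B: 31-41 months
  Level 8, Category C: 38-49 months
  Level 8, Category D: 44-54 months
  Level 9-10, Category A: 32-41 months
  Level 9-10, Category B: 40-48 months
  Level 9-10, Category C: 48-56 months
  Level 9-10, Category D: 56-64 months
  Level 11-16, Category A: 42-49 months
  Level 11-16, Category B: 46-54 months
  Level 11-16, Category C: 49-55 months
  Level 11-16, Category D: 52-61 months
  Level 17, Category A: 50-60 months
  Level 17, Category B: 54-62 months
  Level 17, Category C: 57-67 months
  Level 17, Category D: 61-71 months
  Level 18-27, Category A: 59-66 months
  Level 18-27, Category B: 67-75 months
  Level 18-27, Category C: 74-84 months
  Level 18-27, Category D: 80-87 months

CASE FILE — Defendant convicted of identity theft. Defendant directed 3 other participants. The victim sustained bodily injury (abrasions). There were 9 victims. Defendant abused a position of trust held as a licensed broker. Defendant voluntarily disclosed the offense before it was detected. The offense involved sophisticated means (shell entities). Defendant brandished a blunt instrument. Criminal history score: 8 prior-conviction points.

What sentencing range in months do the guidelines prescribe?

74-84 months

Base offense level for identity theft: 7.
A1 applies (level before this adjustment is 7 < 14, so +1): 7 + 1 = 8.
A2 applies: 8 + 3 = 11.
A3 applies: 11 + 3 = 14.
A4 applies: 14 + 1 = 15.
A5 applies (level before this adjustment is 15 ≥ 13, so +3): 15 + 3 = 18.
A6 applies: 18 + 2 = 20.
A7 applies: 20 − 1 = 19.
Final offense level: 19.
Criminal history: 8 prior points → Category C (7-13).
Level 19 falls in the 18-27 band.
Grid: Level 18-27 × Category C = 74-84 months.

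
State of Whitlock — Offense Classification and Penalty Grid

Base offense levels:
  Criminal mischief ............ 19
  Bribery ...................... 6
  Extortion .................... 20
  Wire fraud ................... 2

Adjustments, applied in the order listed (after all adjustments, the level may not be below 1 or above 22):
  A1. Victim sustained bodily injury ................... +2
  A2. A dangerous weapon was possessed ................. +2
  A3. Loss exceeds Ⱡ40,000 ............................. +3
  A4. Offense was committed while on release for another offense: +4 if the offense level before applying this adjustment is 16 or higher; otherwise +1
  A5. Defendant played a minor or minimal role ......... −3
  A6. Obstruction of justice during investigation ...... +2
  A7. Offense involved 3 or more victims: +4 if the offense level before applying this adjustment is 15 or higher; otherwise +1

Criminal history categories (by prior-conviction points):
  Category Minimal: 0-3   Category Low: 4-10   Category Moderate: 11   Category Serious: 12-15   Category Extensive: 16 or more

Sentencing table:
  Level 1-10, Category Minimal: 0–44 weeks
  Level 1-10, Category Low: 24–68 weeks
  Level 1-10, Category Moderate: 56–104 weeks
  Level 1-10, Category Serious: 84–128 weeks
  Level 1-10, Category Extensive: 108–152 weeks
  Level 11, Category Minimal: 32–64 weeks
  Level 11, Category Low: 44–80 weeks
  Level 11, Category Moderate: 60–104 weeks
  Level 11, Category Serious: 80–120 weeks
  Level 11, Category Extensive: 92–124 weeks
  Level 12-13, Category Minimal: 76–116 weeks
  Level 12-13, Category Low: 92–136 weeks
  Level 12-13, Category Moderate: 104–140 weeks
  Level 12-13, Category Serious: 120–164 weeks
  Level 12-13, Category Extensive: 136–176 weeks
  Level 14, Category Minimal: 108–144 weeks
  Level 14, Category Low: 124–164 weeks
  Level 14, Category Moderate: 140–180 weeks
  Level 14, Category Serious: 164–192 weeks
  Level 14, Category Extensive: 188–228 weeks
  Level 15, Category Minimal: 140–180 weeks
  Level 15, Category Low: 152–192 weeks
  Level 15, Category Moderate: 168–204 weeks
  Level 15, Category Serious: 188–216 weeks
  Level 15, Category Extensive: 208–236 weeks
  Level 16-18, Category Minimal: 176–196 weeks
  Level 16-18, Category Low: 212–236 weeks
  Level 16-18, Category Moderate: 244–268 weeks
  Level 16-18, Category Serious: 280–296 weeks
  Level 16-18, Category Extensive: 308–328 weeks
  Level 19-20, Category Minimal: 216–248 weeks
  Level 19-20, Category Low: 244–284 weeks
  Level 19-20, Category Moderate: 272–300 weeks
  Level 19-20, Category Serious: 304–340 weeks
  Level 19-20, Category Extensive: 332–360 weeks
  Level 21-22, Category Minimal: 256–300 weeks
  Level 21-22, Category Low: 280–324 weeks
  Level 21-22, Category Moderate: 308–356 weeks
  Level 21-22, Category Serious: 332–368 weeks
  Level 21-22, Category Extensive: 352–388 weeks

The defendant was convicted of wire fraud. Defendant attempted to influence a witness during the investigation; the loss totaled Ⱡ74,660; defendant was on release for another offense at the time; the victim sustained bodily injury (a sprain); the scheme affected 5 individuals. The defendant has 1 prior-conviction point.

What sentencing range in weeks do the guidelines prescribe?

32-64 weeks

Base offense level for wire fraud: 2.
A1 applies: 2 + 2 = 4.
A3 applies: 4 + 3 = 7.
A4 applies (level before this adjustment is 7 < 16, so +1): 7 + 1 = 8.
A6 applies: 8 + 2 = 10.
A7 applies (level before this adjustment is 10 < 15, so +1): 10 + 1 = 11.
Final offense level: 11.
Criminal history: 1 prior point → Category Minimal (0-3).
Level 11 falls in the 11 band.
Grid: Level 11 × Category Minimal = 32-64 weeks.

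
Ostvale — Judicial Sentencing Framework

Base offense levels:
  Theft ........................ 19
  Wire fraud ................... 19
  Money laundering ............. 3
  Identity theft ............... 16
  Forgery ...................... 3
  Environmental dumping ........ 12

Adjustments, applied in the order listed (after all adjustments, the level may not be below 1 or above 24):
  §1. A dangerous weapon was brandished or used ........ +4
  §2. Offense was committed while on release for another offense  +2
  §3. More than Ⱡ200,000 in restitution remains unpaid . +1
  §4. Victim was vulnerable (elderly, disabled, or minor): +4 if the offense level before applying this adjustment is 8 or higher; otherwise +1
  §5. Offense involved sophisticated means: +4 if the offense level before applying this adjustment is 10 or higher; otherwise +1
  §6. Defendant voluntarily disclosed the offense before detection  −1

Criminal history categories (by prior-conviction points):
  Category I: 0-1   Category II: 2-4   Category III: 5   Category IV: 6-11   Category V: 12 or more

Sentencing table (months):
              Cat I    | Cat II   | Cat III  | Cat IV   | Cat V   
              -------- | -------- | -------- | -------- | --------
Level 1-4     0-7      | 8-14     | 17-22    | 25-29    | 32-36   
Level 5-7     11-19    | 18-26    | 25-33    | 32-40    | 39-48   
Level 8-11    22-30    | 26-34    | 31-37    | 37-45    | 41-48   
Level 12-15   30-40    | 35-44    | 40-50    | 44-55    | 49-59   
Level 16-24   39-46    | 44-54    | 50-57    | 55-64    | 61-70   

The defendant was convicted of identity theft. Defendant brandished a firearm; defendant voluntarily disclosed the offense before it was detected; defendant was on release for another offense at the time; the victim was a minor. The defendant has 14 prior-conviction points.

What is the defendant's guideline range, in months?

Base offense level for identity theft: 16.
§1 applies: 16 + 4 = 20.
§2 applies: 20 + 2 = 22.
§3 does not apply.
§4 applies (level before this adjustment is 22 ≥ 8, so +4): 22 + 4 = 26.
§6 applies: 26 − 1 = 25.
Level 25 exceeds the maximum of 24; capped at 24.
Final offense level: 24.
Criminal history: 14 prior points → Category V (12+).
Level 24 falls in the 16-24 band.
Grid: Level 16-24 × Category V = 61-70 months.

61-70 months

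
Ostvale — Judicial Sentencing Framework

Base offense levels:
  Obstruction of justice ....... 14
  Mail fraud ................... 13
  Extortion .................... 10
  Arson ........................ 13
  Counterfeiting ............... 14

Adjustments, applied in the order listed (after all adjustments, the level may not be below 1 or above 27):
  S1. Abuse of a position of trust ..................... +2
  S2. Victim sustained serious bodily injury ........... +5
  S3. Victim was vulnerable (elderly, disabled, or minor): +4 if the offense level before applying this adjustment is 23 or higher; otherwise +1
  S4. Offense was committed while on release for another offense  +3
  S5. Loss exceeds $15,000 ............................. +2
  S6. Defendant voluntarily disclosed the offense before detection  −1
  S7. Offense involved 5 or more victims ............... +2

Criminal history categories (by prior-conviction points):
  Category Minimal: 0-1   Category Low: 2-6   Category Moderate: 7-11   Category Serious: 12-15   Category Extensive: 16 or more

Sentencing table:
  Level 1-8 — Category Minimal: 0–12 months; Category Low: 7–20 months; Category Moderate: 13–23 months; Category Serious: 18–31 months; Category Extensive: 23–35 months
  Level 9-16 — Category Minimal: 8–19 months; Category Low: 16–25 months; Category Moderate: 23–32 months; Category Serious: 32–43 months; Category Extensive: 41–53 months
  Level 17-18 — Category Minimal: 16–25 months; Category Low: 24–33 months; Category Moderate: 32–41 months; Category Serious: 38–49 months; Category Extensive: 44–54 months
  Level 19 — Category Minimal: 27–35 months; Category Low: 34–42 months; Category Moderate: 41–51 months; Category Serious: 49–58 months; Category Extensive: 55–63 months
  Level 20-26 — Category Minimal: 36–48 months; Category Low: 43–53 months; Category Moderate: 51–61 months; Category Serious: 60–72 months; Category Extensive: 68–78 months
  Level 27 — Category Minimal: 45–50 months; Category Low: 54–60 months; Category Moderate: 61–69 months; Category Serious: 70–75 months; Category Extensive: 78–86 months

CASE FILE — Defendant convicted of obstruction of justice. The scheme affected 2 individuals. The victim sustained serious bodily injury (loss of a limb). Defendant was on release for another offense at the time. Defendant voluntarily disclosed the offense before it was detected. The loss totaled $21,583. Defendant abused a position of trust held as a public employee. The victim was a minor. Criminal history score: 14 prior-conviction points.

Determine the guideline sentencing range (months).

Base offense level for obstruction of justice: 14.
S1 applies: 14 + 2 = 16.
S2 applies: 16 + 5 = 21.
S3 applies (level before this adjustment is 21 < 23, so +1): 21 + 1 = 22.
S4 applies: 22 + 3 = 25.
S5 applies: 25 + 2 = 27.
S6 applies: 27 − 1 = 26.
S7 does not apply.
Final offense level: 26.
Criminal history: 14 prior points → Category Serious (12-15).
Level 26 falls in the 20-26 band.
Grid: Level 20-26 × Category Serious = 60-72 months.

60-72 months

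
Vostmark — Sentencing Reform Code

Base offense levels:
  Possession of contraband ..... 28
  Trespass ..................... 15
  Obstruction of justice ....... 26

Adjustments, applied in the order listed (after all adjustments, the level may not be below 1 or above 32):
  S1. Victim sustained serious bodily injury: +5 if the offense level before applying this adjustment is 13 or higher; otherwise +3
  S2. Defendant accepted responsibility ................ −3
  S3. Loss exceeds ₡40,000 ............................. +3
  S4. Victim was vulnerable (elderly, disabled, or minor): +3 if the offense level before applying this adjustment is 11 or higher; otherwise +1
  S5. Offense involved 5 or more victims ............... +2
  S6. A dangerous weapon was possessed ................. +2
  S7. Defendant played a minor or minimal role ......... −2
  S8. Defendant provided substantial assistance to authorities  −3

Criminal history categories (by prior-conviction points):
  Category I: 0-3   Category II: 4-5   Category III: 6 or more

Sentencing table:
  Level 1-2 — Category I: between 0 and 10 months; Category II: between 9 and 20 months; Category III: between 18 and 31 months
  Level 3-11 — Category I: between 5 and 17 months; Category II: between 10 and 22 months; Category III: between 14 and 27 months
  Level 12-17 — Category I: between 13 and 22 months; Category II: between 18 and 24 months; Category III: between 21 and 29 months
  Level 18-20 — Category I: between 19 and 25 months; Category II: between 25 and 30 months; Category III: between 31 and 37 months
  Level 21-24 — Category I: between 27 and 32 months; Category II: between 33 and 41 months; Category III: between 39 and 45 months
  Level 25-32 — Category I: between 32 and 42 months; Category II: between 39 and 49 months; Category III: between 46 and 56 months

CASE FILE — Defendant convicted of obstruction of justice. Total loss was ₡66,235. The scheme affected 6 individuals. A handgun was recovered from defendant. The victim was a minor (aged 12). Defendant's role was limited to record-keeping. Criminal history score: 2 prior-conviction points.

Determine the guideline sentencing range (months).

Base offense level for obstruction of justice: 26.
S1 does not apply.
S3 applies: 26 + 3 = 29.
S4 applies (level before this adjustment is 29 ≥ 11, so +3): 29 + 3 = 32.
S5 applies: 32 + 2 = 34.
S6 applies: 34 + 2 = 36.
S7 applies: 36 − 2 = 34.
S8 does not apply.
Level 34 exceeds the maximum of 32; capped at 32.
Final offense level: 32.
Criminal history: 2 prior points → Category I (0-3).
Level 32 falls in the 25-32 band.
Grid: Level 25-32 × Category I = 32-42 months.

32-42 months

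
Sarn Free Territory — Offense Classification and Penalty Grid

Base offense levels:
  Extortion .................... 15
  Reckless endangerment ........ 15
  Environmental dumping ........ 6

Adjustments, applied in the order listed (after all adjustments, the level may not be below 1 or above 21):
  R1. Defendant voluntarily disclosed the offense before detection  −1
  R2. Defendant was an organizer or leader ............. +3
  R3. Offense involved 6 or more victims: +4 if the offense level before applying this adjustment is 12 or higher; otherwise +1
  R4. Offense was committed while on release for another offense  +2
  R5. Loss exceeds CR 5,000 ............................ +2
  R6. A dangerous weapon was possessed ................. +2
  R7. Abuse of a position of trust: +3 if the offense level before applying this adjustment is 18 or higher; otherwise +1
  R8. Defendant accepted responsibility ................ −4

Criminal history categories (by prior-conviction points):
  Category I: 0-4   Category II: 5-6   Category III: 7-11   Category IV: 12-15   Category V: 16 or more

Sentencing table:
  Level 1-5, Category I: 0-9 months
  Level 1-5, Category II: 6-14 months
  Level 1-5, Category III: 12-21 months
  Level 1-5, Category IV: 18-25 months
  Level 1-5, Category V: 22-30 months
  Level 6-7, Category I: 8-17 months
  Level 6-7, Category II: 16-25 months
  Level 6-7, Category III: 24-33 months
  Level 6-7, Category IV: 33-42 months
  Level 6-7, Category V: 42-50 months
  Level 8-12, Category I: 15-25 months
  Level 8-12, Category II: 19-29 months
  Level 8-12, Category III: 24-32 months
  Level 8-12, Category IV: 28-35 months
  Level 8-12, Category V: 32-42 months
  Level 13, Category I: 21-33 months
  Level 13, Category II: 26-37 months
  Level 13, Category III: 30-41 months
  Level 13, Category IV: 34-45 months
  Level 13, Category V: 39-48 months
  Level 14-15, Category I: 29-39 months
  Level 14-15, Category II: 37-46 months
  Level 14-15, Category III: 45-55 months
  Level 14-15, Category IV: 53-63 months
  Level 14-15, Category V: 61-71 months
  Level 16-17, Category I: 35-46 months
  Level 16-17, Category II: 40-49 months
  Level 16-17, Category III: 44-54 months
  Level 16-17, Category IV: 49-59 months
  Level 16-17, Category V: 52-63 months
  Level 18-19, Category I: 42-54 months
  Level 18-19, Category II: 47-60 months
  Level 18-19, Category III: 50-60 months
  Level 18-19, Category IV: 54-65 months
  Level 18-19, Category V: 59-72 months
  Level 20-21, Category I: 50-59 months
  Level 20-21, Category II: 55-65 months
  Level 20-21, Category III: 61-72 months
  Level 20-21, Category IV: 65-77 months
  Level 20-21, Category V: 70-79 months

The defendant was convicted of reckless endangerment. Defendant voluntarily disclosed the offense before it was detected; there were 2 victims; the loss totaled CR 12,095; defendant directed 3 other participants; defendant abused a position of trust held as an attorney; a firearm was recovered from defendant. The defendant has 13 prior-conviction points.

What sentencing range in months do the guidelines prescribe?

65-77 months

Base offense level for reckless endangerment: 15.
R1 applies: 15 − 1 = 14.
R2 applies: 14 + 3 = 17.
R3 does not apply.
R5 applies: 17 + 2 = 19.
R6 applies: 19 + 2 = 21.
R7 applies (level before this adjustment is 21 ≥ 18, so +3): 21 + 3 = 24.
R8 does not apply.
Level 24 exceeds the maximum of 21; capped at 21.
Final offense level: 21.
Criminal history: 13 prior points → Category IV (12-15).
Level 21 falls in the 20-21 band.
Grid: Level 20-21 × Category IV = 65-77 months.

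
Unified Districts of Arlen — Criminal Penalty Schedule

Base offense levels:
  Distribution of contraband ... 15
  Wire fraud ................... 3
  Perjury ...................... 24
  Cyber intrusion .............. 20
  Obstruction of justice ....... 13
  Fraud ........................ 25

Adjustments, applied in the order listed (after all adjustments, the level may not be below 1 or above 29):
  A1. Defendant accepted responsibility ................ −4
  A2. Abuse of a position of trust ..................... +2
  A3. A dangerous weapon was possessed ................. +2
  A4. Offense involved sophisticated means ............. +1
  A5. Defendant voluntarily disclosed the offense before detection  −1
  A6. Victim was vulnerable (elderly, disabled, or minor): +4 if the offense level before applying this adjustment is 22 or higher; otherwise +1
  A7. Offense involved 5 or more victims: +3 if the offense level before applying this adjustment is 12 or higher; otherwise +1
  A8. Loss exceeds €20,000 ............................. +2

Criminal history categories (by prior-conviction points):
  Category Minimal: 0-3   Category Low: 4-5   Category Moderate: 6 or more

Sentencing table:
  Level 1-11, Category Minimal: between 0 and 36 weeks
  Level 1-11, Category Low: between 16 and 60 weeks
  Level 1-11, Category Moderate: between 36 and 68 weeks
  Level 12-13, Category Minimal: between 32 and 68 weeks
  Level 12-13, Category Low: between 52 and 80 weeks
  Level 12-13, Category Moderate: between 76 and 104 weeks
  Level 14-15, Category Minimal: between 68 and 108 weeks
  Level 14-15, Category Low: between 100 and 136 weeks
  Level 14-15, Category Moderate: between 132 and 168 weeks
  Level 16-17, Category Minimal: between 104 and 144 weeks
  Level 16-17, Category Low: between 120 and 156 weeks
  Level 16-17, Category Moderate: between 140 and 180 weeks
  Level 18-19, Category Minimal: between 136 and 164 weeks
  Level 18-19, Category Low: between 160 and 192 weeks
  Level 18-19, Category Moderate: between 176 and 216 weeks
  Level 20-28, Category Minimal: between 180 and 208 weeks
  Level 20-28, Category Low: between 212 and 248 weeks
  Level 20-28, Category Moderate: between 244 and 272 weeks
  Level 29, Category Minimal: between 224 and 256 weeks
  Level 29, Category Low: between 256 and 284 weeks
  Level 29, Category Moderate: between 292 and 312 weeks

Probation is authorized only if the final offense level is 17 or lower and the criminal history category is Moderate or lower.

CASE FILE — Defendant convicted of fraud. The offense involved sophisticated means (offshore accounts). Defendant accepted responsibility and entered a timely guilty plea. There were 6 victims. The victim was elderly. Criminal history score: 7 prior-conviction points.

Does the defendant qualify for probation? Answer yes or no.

No

Base offense level for fraud: 25.
A1 applies: 25 − 4 = 21.
A3 does not apply.
A4 applies: 21 + 1 = 22.
A5 does not apply.
A6 applies (level before this adjustment is 22 ≥ 22, so +4): 22 + 4 = 26.
A7 applies (level before this adjustment is 26 ≥ 12, so +3): 26 + 3 = 29.
A8 does not apply.
Final offense level: 29.
Criminal history: 7 prior points → Category Moderate (6+).
Level 29 falls in the 29 band.
Grid: Level 29 × Category Moderate = 292-312 weeks.
Probation check: level 29 > 17 and category Moderate ≤ Moderate → not eligible.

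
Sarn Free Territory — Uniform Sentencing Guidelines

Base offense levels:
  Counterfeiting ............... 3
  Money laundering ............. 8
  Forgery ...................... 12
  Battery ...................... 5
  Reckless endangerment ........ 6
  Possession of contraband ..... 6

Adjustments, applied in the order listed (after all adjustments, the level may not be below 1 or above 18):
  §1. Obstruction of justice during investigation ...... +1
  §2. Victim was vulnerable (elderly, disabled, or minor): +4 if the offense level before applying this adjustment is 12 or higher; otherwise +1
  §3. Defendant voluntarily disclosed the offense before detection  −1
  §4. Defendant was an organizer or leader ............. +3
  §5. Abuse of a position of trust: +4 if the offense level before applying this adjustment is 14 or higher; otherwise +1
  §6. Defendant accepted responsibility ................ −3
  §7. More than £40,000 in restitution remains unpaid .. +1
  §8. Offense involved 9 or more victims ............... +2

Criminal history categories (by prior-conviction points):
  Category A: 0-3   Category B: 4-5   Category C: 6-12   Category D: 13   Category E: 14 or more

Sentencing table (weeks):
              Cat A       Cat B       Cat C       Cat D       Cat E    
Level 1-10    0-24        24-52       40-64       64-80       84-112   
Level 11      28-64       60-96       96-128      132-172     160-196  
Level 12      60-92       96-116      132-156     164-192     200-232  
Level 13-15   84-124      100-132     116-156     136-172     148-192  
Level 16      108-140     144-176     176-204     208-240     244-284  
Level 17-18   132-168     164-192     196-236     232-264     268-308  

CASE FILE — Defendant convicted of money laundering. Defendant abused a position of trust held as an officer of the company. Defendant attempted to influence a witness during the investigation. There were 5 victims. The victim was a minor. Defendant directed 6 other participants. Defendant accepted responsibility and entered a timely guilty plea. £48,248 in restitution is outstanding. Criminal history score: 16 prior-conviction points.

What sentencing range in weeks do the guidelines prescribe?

Base offense level for money laundering: 8.
§1 applies: 8 + 1 = 9.
§2 applies (level before this adjustment is 9 < 12, so +1): 9 + 1 = 10.
§3 does not apply.
§4 applies: 10 + 3 = 13.
§5 applies (level before this adjustment is 13 < 14, so +1): 13 + 1 = 14.
§6 applies: 14 − 3 = 11.
§7 applies: 11 + 1 = 12.
Final offense level: 12.
Criminal history: 16 prior points → Category E (14+).
Level 12 falls in the 12 band.
Grid: Level 12 × Category E = 200-232 weeks.

200-232 weeks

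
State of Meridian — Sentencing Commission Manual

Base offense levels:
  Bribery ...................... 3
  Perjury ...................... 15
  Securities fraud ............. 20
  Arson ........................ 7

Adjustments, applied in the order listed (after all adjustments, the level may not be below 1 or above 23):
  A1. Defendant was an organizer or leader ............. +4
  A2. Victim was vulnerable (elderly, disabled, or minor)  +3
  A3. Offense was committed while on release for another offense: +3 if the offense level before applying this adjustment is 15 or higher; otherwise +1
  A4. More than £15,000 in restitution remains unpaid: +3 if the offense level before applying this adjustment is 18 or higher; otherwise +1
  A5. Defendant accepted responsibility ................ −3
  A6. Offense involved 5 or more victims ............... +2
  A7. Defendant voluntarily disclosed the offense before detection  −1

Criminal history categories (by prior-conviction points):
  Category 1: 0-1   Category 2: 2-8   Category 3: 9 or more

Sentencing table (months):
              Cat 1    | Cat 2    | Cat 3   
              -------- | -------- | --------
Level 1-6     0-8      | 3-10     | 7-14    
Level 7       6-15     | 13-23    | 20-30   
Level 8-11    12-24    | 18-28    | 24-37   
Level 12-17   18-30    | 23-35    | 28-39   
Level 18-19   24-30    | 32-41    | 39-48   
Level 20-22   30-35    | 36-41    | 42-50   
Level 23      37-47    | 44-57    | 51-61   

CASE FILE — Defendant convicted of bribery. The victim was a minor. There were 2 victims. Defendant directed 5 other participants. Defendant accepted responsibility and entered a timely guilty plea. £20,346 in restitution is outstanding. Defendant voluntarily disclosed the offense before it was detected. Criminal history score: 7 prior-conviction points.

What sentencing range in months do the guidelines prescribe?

Base offense level for bribery: 3.
A1 applies: 3 + 4 = 7.
A2 applies: 7 + 3 = 10.
A3 does not apply.
A4 applies (level before this adjustment is 10 < 18, so +1): 10 + 1 = 11.
A5 applies: 11 − 3 = 8.
A6 does not apply.
A7 applies: 8 − 1 = 7.
Final offense level: 7.
Criminal history: 7 prior points → Category 2 (2-8).
Level 7 falls in the 7 band.
Grid: Level 7 × Category 2 = 13-23 months.

13-23 months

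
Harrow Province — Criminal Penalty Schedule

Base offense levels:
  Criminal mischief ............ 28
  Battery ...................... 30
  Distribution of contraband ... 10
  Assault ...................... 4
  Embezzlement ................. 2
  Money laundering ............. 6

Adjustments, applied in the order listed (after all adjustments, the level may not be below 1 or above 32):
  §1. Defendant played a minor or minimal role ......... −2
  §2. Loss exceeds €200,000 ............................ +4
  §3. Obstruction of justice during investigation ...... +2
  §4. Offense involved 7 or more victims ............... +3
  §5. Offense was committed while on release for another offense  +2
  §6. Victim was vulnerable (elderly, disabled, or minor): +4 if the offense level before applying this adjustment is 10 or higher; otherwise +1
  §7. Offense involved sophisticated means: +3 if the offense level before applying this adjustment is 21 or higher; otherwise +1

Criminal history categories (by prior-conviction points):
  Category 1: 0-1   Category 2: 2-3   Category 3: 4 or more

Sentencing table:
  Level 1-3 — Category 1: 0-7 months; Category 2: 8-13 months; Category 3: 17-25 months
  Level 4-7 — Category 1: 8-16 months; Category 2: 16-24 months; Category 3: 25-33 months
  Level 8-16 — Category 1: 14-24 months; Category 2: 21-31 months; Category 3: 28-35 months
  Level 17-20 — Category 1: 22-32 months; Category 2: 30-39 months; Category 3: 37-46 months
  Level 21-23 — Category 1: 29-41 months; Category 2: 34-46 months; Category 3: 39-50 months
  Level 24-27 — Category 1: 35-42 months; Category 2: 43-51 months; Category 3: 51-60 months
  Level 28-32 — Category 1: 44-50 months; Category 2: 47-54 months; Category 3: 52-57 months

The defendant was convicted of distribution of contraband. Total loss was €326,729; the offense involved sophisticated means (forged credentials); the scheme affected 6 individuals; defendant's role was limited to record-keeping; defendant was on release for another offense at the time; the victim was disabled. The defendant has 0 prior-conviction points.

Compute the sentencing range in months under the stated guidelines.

Base offense level for distribution of contraband: 10.
§1 applies: 10 − 2 = 8.
§2 applies: 8 + 4 = 12.
§3 does not apply.
§4 does not apply.
§5 applies: 12 + 2 = 14.
§6 applies (level before this adjustment is 14 ≥ 10, so +4): 14 + 4 = 18.
§7 applies (level before this adjustment is 18 < 21, so +1): 18 + 1 = 19.
Final offense level: 19.
Criminal history: 0 prior points → Category 1 (0-1).
Level 19 falls in the 17-20 band.
Grid: Level 17-20 × Category 1 = 22-32 months.

22-32 months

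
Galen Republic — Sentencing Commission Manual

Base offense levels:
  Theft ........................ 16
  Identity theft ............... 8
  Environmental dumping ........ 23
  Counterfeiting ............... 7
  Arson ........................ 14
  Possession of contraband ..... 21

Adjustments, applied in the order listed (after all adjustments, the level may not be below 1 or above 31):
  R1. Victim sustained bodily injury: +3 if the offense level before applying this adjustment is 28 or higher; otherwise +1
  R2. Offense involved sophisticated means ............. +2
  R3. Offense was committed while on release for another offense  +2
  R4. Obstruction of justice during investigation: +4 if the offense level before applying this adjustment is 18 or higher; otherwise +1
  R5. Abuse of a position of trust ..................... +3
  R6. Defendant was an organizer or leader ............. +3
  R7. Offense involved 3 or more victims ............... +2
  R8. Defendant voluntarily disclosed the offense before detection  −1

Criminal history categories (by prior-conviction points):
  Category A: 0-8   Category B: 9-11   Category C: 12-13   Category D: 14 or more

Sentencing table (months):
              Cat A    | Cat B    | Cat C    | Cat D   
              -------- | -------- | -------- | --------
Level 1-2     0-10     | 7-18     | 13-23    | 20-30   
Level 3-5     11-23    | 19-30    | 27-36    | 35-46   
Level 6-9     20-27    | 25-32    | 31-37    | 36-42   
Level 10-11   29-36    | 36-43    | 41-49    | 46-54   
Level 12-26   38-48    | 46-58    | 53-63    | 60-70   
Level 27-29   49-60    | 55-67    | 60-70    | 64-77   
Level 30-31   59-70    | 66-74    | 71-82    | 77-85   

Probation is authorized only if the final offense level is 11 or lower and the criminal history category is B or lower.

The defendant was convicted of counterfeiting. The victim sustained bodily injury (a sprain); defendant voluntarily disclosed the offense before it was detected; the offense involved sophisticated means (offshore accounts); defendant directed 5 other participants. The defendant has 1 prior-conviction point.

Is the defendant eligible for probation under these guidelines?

No

Base offense level for counterfeiting: 7.
R1 applies (level before this adjustment is 7 < 28, so +1): 7 + 1 = 8.
R2 applies: 8 + 2 = 10.
R3 does not apply.
R5 does not apply.
R6 applies: 10 + 3 = 13.
R7 does not apply.
R8 applies: 13 − 1 = 12.
Final offense level: 12.
Criminal history: 1 prior point → Category A (0-8).
Level 12 falls in the 12-26 band.
Grid: Level 12-26 × Category A = 38-48 months.
Probation check: level 12 > 11 and category A ≤ B → not eligible.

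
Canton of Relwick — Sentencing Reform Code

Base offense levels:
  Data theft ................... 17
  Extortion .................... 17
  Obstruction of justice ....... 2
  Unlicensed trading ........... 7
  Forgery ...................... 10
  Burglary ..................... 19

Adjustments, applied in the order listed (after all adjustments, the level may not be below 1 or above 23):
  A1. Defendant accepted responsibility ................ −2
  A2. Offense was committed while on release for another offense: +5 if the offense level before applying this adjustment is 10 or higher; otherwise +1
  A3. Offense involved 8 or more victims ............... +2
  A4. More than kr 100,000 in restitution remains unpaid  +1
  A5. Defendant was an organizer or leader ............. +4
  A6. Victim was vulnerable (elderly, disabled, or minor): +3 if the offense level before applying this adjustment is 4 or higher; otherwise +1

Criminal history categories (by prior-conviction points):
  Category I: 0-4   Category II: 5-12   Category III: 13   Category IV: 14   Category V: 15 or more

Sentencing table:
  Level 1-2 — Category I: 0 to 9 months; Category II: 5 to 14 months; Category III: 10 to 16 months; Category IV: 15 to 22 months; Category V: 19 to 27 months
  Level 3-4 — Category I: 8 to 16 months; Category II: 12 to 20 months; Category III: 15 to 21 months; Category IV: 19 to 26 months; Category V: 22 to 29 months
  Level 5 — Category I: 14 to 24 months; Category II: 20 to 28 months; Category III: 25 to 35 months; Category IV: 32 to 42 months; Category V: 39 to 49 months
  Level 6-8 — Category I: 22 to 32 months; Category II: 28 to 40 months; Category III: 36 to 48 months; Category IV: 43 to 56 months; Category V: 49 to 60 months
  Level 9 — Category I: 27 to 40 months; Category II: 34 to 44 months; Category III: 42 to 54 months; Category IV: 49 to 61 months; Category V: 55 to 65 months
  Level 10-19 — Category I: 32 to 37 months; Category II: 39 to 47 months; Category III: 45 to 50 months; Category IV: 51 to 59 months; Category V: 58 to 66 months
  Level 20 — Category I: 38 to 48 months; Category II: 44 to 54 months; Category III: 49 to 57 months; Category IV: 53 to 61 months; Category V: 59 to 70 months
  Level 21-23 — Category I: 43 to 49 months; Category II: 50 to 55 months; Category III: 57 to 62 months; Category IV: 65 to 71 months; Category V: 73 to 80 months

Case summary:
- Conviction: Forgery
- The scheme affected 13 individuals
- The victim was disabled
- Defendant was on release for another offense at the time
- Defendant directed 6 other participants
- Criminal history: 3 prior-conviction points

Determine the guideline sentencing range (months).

Base offense level for forgery: 10.
A2 applies (level before this adjustment is 10 ≥ 10, so +5): 10 + 5 = 15.
A3 applies: 15 + 2 = 17.
A4 does not apply.
A5 applies: 17 + 4 = 21.
A6 applies (level before this adjustment is 21 ≥ 4, so +3): 21 + 3 = 24.
Level 24 exceeds the maximum of 23; capped at 23.
Final offense level: 23.
Criminal history: 3 prior points → Category I (0-4).
Level 23 falls in the 21-23 band.
Grid: Level 21-23 × Category I = 43-49 months.

43-49 months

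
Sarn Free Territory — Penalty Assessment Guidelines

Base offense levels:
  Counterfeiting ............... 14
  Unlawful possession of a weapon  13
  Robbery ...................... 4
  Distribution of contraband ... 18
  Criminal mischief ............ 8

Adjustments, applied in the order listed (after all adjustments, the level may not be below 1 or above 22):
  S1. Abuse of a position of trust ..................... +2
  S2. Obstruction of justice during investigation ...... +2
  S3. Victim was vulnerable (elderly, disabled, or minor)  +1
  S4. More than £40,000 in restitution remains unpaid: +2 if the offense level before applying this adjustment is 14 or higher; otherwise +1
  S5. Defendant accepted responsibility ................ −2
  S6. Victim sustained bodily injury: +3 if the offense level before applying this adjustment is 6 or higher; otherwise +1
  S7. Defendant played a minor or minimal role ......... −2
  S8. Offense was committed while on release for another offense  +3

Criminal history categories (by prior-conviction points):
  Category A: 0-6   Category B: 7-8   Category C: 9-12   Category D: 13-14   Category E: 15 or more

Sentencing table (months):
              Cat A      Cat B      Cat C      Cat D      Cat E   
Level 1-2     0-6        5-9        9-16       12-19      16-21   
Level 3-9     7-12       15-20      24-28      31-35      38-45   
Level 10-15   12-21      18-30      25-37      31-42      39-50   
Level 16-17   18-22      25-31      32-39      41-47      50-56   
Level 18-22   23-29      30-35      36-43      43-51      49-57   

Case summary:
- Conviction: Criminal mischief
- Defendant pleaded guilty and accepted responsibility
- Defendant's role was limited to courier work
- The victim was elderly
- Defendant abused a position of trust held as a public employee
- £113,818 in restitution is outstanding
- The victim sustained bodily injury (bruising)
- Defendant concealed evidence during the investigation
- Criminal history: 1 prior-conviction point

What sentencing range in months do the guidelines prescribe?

12-21 months

Base offense level for criminal mischief: 8.
S1 applies: 8 + 2 = 10.
S2 applies: 10 + 2 = 12.
S3 applies: 12 + 1 = 13.
S4 applies (level before this adjustment is 13 < 14, so +1): 13 + 1 = 14.
S5 applies: 14 − 2 = 12.
S6 applies (level before this adjustment is 12 ≥ 6, so +3): 12 + 3 = 15.
S7 applies: 15 − 2 = 13.
S8 does not apply.
Final offense level: 13.
Criminal history: 1 prior point → Category A (0-6).
Level 13 falls in the 10-15 band.
Grid: Level 10-15 × Category A = 12-21 months.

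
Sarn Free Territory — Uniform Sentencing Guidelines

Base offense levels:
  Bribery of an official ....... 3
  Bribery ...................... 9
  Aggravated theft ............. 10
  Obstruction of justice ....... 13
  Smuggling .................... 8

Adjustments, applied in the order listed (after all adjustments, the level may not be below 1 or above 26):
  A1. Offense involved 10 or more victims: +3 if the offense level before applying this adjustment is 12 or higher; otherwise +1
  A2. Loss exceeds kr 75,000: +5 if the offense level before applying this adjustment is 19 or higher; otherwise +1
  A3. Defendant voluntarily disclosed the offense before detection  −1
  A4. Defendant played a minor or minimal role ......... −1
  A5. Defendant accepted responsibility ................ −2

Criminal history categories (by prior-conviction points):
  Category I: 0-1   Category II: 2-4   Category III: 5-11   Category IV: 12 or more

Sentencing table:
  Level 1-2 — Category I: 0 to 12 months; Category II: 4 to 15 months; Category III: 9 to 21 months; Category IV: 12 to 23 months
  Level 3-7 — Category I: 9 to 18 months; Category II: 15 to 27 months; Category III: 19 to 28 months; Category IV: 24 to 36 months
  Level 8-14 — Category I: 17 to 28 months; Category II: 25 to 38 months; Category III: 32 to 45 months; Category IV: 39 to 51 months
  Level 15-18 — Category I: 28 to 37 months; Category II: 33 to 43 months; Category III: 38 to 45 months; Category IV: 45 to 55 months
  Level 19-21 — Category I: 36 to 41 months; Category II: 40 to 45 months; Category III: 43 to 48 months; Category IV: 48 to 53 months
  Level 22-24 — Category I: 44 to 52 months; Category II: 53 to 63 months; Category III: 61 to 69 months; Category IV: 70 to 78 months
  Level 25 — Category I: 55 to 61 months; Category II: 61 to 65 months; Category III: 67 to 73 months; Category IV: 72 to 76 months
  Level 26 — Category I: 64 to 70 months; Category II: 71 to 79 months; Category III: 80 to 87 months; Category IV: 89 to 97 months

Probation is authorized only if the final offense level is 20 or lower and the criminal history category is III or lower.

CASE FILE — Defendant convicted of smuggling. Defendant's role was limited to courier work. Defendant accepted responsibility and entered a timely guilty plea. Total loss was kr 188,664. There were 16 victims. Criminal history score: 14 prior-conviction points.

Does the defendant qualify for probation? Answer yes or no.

No

Base offense level for smuggling: 8.
A1 applies (level before this adjustment is 8 < 12, so +1): 8 + 1 = 9.
A2 applies (level before this adjustment is 9 < 19, so +1): 9 + 1 = 10.
A4 applies: 10 − 1 = 9.
A5 applies: 9 − 2 = 7.
Final offense level: 7.
Criminal history: 14 prior points → Category IV (12+).
Level 7 falls in the 3-7 band.
Grid: Level 3-7 × Category IV = 24-36 months.
Probation check: level 7 ≤ 20 and category IV > III → not eligible.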